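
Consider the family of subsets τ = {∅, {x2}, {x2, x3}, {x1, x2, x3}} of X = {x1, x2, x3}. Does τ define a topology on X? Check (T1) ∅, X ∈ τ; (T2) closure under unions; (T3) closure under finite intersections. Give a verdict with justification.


τ IS a topology on X.

Axiom (T1): ∅ ∈ τ? Yes; X ∈ τ? Yes.
Axiom (T2/T3): check pairwise unions and intersections of members of τ.
All pairwise intersections and unions checked — each lies in τ. Therefore τ satisfies (T1), (T2), (T3): it IS a topology on X.


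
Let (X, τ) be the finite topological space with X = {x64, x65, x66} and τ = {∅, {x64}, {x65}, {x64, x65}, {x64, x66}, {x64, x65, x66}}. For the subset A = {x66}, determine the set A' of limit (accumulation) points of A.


A' = ∅

For each x ∈ X, list the open sets U ∈ τ with x ∈ U, then check whether U ∩ (A ∖ {x}) ≠ ∅ for every such U.
  x = x64: open {x64} ∋ x has {x64} ∩ (A ∖ {x64}) = ∅, so x is NOT a limit point.
  x = x65: open {x65} ∋ x has {x65} ∩ (A ∖ {x65}) = ∅, so x is NOT a limit point.
  x = x66: open {x64, x66} ∋ x has {x64, x66} ∩ (A ∖ {x66}) = ∅, so x is NOT a limit point.
Collecting: A' = ∅.


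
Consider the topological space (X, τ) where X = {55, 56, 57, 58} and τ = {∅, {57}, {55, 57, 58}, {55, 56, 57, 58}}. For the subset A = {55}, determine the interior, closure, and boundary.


int(A) = ∅, cl(A) = {55, 56, 58}, ∂A = {55, 56, 58}.

Closed sets in (X, τ) are complements of opens:
  closed(X, τ) = {∅, {56}, {55, 56, 58}, {55, 56, 57, 58}}.
int(A) = ⋃ {U ∈ τ : U ⊆ A}. Opens contained in A: ∅.
Taking the union of these: int(A) = ∅.
cl(A) = ⋂ {C closed : A ⊆ C}. Closed sets containing A: {55, 56, 58}, {55, 56, 57, 58}.
Intersecting these: cl(A) = {55, 56, 58}.
∂A = cl(A) ∖ int(A) = {55, 56, 58} ∖ ∅ = {55, 56, 58}.


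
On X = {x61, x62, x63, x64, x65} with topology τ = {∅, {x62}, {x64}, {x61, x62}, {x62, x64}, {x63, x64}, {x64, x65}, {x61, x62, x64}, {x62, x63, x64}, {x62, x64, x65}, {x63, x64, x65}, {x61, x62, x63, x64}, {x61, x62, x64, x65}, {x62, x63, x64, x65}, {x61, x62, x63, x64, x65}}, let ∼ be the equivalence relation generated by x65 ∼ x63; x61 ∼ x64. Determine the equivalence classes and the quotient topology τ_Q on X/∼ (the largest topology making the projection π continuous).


X/∼ = {[x61=x64], [x62], [x63=x65]}; |τ_Q| = 4.

Equivalence classes: [x61=x64], [x62], [x63=x65].
Quotient map π: X → X/∼ sends x61 ↦ [x61=x64], x62 ↦ [x62], x63 ↦ [x63=x65], x64 ↦ [x61=x64], x65 ↦ [x63=x65].
For each subset V ⊆ X/∼, compute π^{-1}(V) ⊆ X and check whether π^{-1}(V) ∈ τ. V is open in τ_Q iff π^{-1}(V) ∈ τ.
  V = {}: π^{-1}(V) = ∅ ∈ τ ✓.
  V = {[x61=x64]}: π^{-1}(V) = {x61, x64} ∉ τ ✗.
  V = {[x62]}: π^{-1}(V) = {x62} ∈ τ ✓.
  V = {[x61=x64], [x62]}: π^{-1}(V) = {x61, x62, x64} ∈ τ ✓.
  V = {[x63=x65]}: π^{-1}(V) = {x63, x65} ∉ τ ✗.
  V = {[x61=x64], [x63=x65]}: π^{-1}(V) = {x61, x63, x64, x65} ∉ τ ✗.
  V = {[x62], [x63=x65]}: π^{-1}(V) = {x62, x63, x65} ∉ τ ✗.
  V = {[x61=x64], [x62], [x63=x65]}: π^{-1}(V) = {x61, x62, x63, x64, x65} ∈ τ ✓.
Open sets in the quotient: τ_Q = {{}, {[x62]}, {[x61=x64], [x62]}, {[x61=x64], [x62], [x63=x65]}} (4 elements).


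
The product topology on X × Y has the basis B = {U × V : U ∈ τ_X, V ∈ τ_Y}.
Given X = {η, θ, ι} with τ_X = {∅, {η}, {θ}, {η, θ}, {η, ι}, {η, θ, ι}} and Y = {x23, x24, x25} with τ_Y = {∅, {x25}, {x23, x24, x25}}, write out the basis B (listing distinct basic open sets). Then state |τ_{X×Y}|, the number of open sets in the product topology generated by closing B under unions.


Basis B = {∅ × ∅, {η} × {x25}, {θ} × {x25}, {η, θ} × {x25}, {η, ι} × {x25}, {η} × {x23, x24, x25}, {η, θ, ι} × {x25}, {θ} × {x23, x24, x25}, {η, θ} × {x23, x24, x25}, {η, ι} × {x23, x24, x25}, {η, θ, ι} × {x23, x24, x25}}; |τ_{X×Y}| = 18.

Enumerate products U × V with U ∈ τ_X, V ∈ τ_Y (deduplicated):
  ∅ × ∅ = {} (∅)
  {η} × {x25} = {(η,x25)}
  {θ} × {x25} = {(θ,x25)}
  {η, θ} × {x25} = {(η,x25), (θ,x25)}
  {η, ι} × {x25} = {(η,x25), (ι,x25)}
  {η} × {x23, x24, x25} = {(η,x23), (η,x24), (η,x25)}
  {η, θ, ι} × {x25} = {(η,x25), (θ,x25), (ι,x25)}
  {θ} × {x23, x24, x25} = {(θ,x23), (θ,x24), (θ,x25)}
  {η, θ} × {x23, x24, x25} = {(η,x23), (η,x24), (η,x25), (θ,x23), (θ,x24), (θ,x25)}
  {η, ι} × {x23, x24, x25} = {(η,x23), (η,x24), (η,x25), (ι,x23), (ι,x24), (ι,x25)}
  {η, θ, ι} × {x23, x24, x25} = {(η,x23), (η,x24), (η,x25), (θ,x23), (θ,x24), (θ,x25), (ι,x23), (ι,x24), (ι,x25)}
These 11 distinct sets form the basis B.
Close under arbitrary unions to get τ_{X×Y}; counting gives |τ_{X×Y}| = 18.


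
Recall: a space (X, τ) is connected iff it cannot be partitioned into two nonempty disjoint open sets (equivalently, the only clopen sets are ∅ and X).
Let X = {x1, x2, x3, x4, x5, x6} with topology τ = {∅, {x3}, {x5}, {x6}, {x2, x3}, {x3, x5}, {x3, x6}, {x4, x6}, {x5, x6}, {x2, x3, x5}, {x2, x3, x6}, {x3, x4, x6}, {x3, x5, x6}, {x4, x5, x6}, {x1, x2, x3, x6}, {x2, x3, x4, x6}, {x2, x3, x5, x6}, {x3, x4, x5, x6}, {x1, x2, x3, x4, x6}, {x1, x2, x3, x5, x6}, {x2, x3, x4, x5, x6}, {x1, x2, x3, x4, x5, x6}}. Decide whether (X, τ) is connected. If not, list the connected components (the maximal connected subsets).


(X, τ) is disconnected; components = [{x5}, {x1, x2, x3, x4, x6}].

Find clopen sets (U ∈ τ with X ∖ U ∈ τ):
  U = ∅, X ∖ U = {x1, x2, x3, x4, x5, x6} — both open, so U is clopen.
  U = {x5}, X ∖ U = {x1, x2, x3, x4, x6} — both open, so U is clopen.
  U = {x1, x2, x3, x4, x6}, X ∖ U = {x5} — both open, so U is clopen.
  U = {x1, x2, x3, x4, x5, x6}, X ∖ U = ∅ — both open, so U is clopen.
Nontrivial clopen(s) exist: e.g. {x5}. So (X, τ) is disconnected.
Compute connected components by grouping points that agree on all clopens:
  component: {x5}
  component: {x1, x2, x3, x4, x6}


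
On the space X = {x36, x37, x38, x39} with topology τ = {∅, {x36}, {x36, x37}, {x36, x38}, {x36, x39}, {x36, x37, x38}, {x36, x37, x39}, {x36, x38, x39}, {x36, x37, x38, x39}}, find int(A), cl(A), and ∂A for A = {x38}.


int(A) = ∅, cl(A) = {x38}, ∂A = {x38}.

Closed sets in (X, τ) are complements of opens:
  closed(X, τ) = {∅, {x37}, {x38}, {x39}, {x37, x38}, {x37, x39}, {x38, x39}, {x37, x38, x39}, {x36, x37, x38, x39}}.
int(A) = ⋃ {U ∈ τ : U ⊆ A}. Opens contained in A: ∅.
Taking the union of these: int(A) = ∅.
cl(A) = ⋂ {C closed : A ⊆ C}. Closed sets containing A: {x38}, {x37, x38}, {x38, x39}, {x37, x38, x39}, {x36, x37, x38, x39}.
Intersecting these: cl(A) = {x38}.
∂A = cl(A) ∖ int(A) = {x38} ∖ ∅ = {x38}.


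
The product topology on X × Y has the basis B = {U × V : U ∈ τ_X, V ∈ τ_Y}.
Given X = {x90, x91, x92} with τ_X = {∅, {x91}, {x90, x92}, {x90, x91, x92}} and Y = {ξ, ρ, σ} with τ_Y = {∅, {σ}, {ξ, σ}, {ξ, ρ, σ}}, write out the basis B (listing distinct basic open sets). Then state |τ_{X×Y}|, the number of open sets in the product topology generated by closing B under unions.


Basis B = {∅ × ∅, {x91} × {σ}, {x90, x92} × {σ}, {x91} × {ξ, σ}, {x90, x91, x92} × {σ}, {x91} × {ξ, ρ, σ}, {x90, x92} × {ξ, σ}, {x90, x92} × {ξ, ρ, σ}, {x90, x91, x92} × {ξ, σ}, {x90, x91, x92} × {ξ, ρ, σ}}; |τ_{X×Y}| = 16.

Enumerate products U × V with U ∈ τ_X, V ∈ τ_Y (deduplicated):
  ∅ × ∅ = {} (∅)
  {x91} × {σ} = {(x91,σ)}
  {x90, x92} × {σ} = {(x90,σ), (x92,σ)}
  {x91} × {ξ, σ} = {(x91,ξ), (x91,σ)}
  {x90, x91, x92} × {σ} = {(x90,σ), (x91,σ), (x92,σ)}
  {x91} × {ξ, ρ, σ} = {(x91,ξ), (x91,ρ), (x91,σ)}
  {x90, x92} × {ξ, σ} = {(x90,ξ), (x90,σ), (x92,ξ), (x92,σ)}
  {x90, x92} × {ξ, ρ, σ} = {(x90,ξ), (x90,ρ), (x90,σ), (x92,ξ), (x92,ρ), (x92,σ)}
  {x90, x91, x92} × {ξ, σ} = {(x90,ξ), (x90,σ), (x91,ξ), (x91,σ), (x92,ξ), (x92,σ)}
  {x90, x91, x92} × {ξ, ρ, σ} = {(x90,ξ), (x90,ρ), (x90,σ), (x91,ξ), (x91,ρ), (x91,σ), (x92,ξ), (x92,ρ), (x92,σ)}
These 10 distinct sets form the basis B.
Close under arbitrary unions to get τ_{X×Y}; counting gives |τ_{X×Y}| = 16.


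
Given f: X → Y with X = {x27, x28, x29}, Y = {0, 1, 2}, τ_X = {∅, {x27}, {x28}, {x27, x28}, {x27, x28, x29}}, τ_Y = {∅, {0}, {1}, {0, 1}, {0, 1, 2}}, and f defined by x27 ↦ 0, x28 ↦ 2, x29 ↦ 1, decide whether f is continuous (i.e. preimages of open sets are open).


f is NOT continuous.

Compute f^{-1}(U) for each U ∈ τ_Y:
  U = ∅: f^{-1}(U) = ∅ ∈ τ_X ✓.
  U = {0}: f^{-1}(U) = {x27} ∈ τ_X ✓.
  U = {1}: f^{-1}(U) = {x29} ∉ τ_X ✗.
  U = {0, 1}: f^{-1}(U) = {x27, x29} ∉ τ_X ✗.
  U = {0, 1, 2}: f^{-1}(U) = {x27, x28, x29} ∈ τ_X ✓.
Found U = {1} with f^{-1}(U) = {x29} not in τ_X. Therefore f is NOT continuous.


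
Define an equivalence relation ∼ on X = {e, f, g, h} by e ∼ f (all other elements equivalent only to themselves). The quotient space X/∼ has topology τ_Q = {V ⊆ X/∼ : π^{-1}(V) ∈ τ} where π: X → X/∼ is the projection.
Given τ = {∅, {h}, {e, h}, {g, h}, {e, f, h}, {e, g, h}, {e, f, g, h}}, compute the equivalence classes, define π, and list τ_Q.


X/∼ = {[e=f], [g], [h]}; |τ_Q| = 5.

Equivalence classes: [e=f], [g], [h].
Quotient map π: X → X/∼ sends e ↦ [e=f], f ↦ [e=f], g ↦ [g], h ↦ [h].
For each subset V ⊆ X/∼, compute π^{-1}(V) ⊆ X and check whether π^{-1}(V) ∈ τ. V is open in τ_Q iff π^{-1}(V) ∈ τ.
  V = {}: π^{-1}(V) = ∅ ∈ τ ✓.
  V = {[e=f]}: π^{-1}(V) = {e, f} ∉ τ ✗.
  V = {[g]}: π^{-1}(V) = {g} ∉ τ ✗.
  V = {[e=f], [g]}: π^{-1}(V) = {e, f, g} ∉ τ ✗.
  V = {[h]}: π^{-1}(V) = {h} ∈ τ ✓.
  V = {[e=f], [h]}: π^{-1}(V) = {e, f, h} ∈ τ ✓.
  V = {[g], [h]}: π^{-1}(V) = {g, h} ∈ τ ✓.
  V = {[e=f], [g], [h]}: π^{-1}(V) = {e, f, g, h} ∈ τ ✓.
Open sets in the quotient: τ_Q = {{}, {[h]}, {[e=f], [h]}, {[g], [h]}, {[e=f], [g], [h]}} (5 elements).


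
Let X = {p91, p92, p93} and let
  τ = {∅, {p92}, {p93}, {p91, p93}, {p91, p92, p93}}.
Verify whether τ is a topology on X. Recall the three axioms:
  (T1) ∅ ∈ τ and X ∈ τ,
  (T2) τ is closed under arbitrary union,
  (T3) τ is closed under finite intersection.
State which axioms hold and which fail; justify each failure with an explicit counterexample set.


τ is NOT a topology on X.

Axiom (T1): ∅ ∈ τ? Yes; X ∈ τ? Yes.
Axiom (T2/T3): check pairwise unions and intersections of members of τ.
Counterexample for (T2): {p92} ∪ {p93} = {p92, p93} ∉ τ. Therefore τ is NOT a topology.


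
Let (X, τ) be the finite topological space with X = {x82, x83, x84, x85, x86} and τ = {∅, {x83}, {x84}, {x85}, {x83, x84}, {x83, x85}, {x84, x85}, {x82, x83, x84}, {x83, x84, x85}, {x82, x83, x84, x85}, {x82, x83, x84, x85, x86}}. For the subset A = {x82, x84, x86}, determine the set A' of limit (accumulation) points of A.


A' = {x82, x86}

For each x ∈ X, list the open sets U ∈ τ with x ∈ U, then check whether U ∩ (A ∖ {x}) ≠ ∅ for every such U.
  x = x82: opens ∋ x are {x82, x83, x84}, {x82, x83, x84, x85}, {x82, x83, x84, x85, x86}; each meets A ∖ {x82}, so x IS a limit point.
  x = x83: open {x83} ∋ x has {x83} ∩ (A ∖ {x83}) = ∅, so x is NOT a limit point.
  x = x84: open {x84} ∋ x has {x84} ∩ (A ∖ {x84}) = ∅, so x is NOT a limit point.
  x = x85: open {x85} ∋ x has {x85} ∩ (A ∖ {x85}) = ∅, so x is NOT a limit point.
  x = x86: opens ∋ x are {x82, x83, x84, x85, x86}; each meets A ∖ {x86}, so x IS a limit point.
Collecting: A' = {x82, x86}.


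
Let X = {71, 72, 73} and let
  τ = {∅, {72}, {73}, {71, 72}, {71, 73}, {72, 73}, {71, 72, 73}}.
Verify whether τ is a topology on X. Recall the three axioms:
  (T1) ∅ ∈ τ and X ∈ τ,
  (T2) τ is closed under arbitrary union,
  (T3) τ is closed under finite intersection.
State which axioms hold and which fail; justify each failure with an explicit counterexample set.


τ is NOT a topology on X.

Axiom (T1): ∅ ∈ τ? Yes; X ∈ τ? Yes.
Axiom (T2/T3): check pairwise unions and intersections of members of τ.
Counterexample for (T3): {71, 72} ∩ {71, 73} = {71} ∉ τ. Therefore τ is NOT a topology.


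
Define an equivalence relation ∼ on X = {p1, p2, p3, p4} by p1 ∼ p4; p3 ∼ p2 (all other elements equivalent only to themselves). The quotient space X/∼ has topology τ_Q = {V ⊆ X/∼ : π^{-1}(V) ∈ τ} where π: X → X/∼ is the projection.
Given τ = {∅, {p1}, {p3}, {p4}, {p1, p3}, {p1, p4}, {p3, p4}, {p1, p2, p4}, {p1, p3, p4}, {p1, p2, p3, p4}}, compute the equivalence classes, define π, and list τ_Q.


X/∼ = {[p1=p4], [p2=p3]}; |τ_Q| = 3.

Equivalence classes: [p1=p4], [p2=p3].
Quotient map π: X → X/∼ sends p1 ↦ [p1=p4], p2 ↦ [p2=p3], p3 ↦ [p2=p3], p4 ↦ [p1=p4].
For each subset V ⊆ X/∼, compute π^{-1}(V) ⊆ X and check whether π^{-1}(V) ∈ τ. V is open in τ_Q iff π^{-1}(V) ∈ τ.
  V = {}: π^{-1}(V) = ∅ ∈ τ ✓.
  V = {[p1=p4]}: π^{-1}(V) = {p1, p4} ∈ τ ✓.
  V = {[p2=p3]}: π^{-1}(V) = {p2, p3} ∉ τ ✗.
  V = {[p1=p4], [p2=p3]}: π^{-1}(V) = {p1, p2, p3, p4} ∈ τ ✓.
Open sets in the quotient: τ_Q = {{}, {[p1=p4]}, {[p1=p4], [p2=p3]}} (3 elements).


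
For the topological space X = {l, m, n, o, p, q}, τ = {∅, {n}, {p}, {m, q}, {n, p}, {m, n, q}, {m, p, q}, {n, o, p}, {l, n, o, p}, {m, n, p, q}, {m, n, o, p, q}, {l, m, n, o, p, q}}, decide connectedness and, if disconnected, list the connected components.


(X, τ) is disconnected; components = [{m, q}, {l, n, o, p}].

Find clopen sets (U ∈ τ with X ∖ U ∈ τ):
  U = ∅, X ∖ U = {l, m, n, o, p, q} — both open, so U is clopen.
  U = {m, q}, X ∖ U = {l, n, o, p} — both open, so U is clopen.
  U = {l, n, o, p}, X ∖ U = {m, q} — both open, so U is clopen.
  U = {l, m, n, o, p, q}, X ∖ U = ∅ — both open, so U is clopen.
Nontrivial clopen(s) exist: e.g. {l, n, o, p}. So (X, τ) is disconnected.
Compute connected components by grouping points that agree on all clopens:
  component: {m, q}
  component: {l, n, o, p}


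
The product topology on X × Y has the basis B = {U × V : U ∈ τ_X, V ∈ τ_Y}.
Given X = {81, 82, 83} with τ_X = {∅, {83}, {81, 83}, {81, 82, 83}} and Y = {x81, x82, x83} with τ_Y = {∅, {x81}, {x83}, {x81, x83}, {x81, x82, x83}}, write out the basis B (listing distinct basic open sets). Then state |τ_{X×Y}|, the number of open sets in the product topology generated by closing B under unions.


Basis B = {∅ × ∅, {83} × {x81}, {83} × {x83}, {81, 83} × {x81}, {81, 83} × {x83}, {83} × {x81, x83}, {81, 82, 83} × {x81}, {81, 82, 83} × {x83}, {83} × {x81, x82, x83}, {81, 83} × {x81, x83}, {81, 83} × {x81, x82, x83}, {81, 82, 83} × {x81, x83}, {81, 82, 83} × {x81, x82, x83}}; |τ_{X×Y}| = 30.

Enumerate products U × V with U ∈ τ_X, V ∈ τ_Y (deduplicated):
  ∅ × ∅ = {} (∅)
  {83} × {x81} = {(83,x81)}
  {83} × {x83} = {(83,x83)}
  {81, 83} × {x81} = {(81,x81), (83,x81)}
  {81, 83} × {x83} = {(81,x83), (83,x83)}
  {83} × {x81, x83} = {(83,x81), (83,x83)}
  {81, 82, 83} × {x81} = {(81,x81), (82,x81), (83,x81)}
  {81, 82, 83} × {x83} = {(81,x83), (82,x83), (83,x83)}
  {83} × {x81, x82, x83} = {(83,x81), (83,x82), (83,x83)}
  {81, 83} × {x81, x83} = {(81,x81), (81,x83), (83,x81), (83,x83)}
  {81, 83} × {x81, x82, x83} = {(81,x81), (81,x82), (81,x83), (83,x81), (83,x82), (83,x83)}
  {81, 82, 83} × {x81, x83} = {(81,x81), (81,x83), (82,x81), (82,x83), (83,x81), (83,x83)}
  {81, 82, 83} × {x81, x82, x83} = {(81,x81), (81,x82), (81,x83), (82,x81), (82,x82), (82,x83), (83,x81), (83,x82), (83,x83)}
These 13 distinct sets form the basis B.
Close under arbitrary unions to get τ_{X×Y}; counting gives |τ_{X×Y}| = 30.


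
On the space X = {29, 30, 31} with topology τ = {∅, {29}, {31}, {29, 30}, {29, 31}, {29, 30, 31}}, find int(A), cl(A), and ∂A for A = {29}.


int(A) = {29}, cl(A) = {29, 30}, ∂A = {30}.

Closed sets in (X, τ) are complements of opens:
  closed(X, τ) = {∅, {30}, {31}, {29, 30}, {30, 31}, {29, 30, 31}}.
int(A) = ⋃ {U ∈ τ : U ⊆ A}. Opens contained in A: ∅, {29}.
Taking the union of these: int(A) = {29}.
cl(A) = ⋂ {C closed : A ⊆ C}. Closed sets containing A: {29, 30}, {29, 30, 31}.
Intersecting these: cl(A) = {29, 30}.
∂A = cl(A) ∖ int(A) = {29, 30} ∖ {29} = {30}.


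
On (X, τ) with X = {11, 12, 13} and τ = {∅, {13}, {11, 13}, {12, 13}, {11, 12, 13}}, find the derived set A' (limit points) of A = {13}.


A' = {11, 12}

For each x ∈ X, list the open sets U ∈ τ with x ∈ U, then check whether U ∩ (A ∖ {x}) ≠ ∅ for every such U.
  x = 11: opens ∋ x are {11, 13}, {11, 12, 13}; each meets A ∖ {11}, so x IS a limit point.
  x = 12: opens ∋ x are {12, 13}, {11, 12, 13}; each meets A ∖ {12}, so x IS a limit point.
  x = 13: open {13} ∋ x has {13} ∩ (A ∖ {13}) = ∅, so x is NOT a limit point.
Collecting: A' = {11, 12}.


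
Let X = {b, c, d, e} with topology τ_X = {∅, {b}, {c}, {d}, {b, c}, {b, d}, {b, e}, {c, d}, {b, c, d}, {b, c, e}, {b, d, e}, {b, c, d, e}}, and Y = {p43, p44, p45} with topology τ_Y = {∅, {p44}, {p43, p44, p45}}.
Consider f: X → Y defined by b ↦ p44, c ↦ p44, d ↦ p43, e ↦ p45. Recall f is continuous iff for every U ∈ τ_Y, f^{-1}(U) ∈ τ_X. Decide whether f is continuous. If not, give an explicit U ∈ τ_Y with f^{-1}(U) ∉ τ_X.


f IS continuous.

Compute f^{-1}(U) for each U ∈ τ_Y:
  U = ∅: f^{-1}(U) = ∅ ∈ τ_X ✓.
  U = {p44}: f^{-1}(U) = {b, c} ∈ τ_X ✓.
  U = {p43, p44, p45}: f^{-1}(U) = {b, c, d, e} ∈ τ_X ✓.
Every preimage lies in τ_X, so f IS continuous.


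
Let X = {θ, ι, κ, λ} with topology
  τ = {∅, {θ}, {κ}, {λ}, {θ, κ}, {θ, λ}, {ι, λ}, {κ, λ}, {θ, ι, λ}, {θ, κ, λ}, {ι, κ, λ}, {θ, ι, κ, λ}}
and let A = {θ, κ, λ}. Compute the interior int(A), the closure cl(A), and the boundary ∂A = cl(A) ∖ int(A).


int(A) = {θ, κ, λ}, cl(A) = {θ, ι, κ, λ}, ∂A = {ι}.

Closed sets in (X, τ) are complements of opens:
  closed(X, τ) = {∅, {θ}, {ι}, {κ}, {θ, ι}, {θ, κ}, {ι, κ}, {ι, λ}, {θ, ι, κ}, {θ, ι, λ}, {ι, κ, λ}, {θ, ι, κ, λ}}.
int(A) = ⋃ {U ∈ τ : U ⊆ A}. Opens contained in A: ∅, {θ}, {κ}, {λ}, {θ, κ}, {θ, λ}, {κ, λ}, {θ, κ, λ}.
Taking the union of these: int(A) = {θ, κ, λ}.
cl(A) = ⋂ {C closed : A ⊆ C}. Closed sets containing A: {θ, ι, κ, λ}.
Intersecting these: cl(A) = {θ, ι, κ, λ}.
∂A = cl(A) ∖ int(A) = {θ, ι, κ, λ} ∖ {θ, κ, λ} = {ι}.


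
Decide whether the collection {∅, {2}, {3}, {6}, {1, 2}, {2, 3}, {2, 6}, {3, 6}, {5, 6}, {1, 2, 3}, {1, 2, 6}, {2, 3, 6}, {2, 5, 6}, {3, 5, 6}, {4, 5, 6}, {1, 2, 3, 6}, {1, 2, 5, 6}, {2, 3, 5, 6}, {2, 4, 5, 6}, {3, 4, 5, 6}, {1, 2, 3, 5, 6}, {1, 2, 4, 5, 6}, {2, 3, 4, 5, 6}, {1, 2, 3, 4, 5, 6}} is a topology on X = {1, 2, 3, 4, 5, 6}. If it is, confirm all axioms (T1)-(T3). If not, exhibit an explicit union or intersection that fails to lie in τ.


τ IS a topology on X.

Axiom (T1): ∅ ∈ τ? Yes; X ∈ τ? Yes.
Axiom (T2/T3): check pairwise unions and intersections of members of τ.
All pairwise intersections and unions checked — each lies in τ. Therefore τ satisfies (T1), (T2), (T3): it IS a topology on X.


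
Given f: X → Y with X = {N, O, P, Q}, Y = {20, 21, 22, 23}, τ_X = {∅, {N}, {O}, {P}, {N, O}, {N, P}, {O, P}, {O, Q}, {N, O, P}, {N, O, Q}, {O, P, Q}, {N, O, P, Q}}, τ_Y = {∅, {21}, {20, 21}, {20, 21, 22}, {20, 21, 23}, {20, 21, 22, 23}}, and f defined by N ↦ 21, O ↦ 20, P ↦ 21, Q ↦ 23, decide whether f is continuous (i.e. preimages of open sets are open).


f IS continuous.

Compute f^{-1}(U) for each U ∈ τ_Y:
  U = ∅: f^{-1}(U) = ∅ ∈ τ_X ✓.
  U = {21}: f^{-1}(U) = {N, P} ∈ τ_X ✓.
  U = {20, 21}: f^{-1}(U) = {N, O, P} ∈ τ_X ✓.
  U = {20, 21, 22}: f^{-1}(U) = {N, O, P} ∈ τ_X ✓.
  U = {20, 21, 23}: f^{-1}(U) = {N, O, P, Q} ∈ τ_X ✓.
  U = {20, 21, 22, 23}: f^{-1}(U) = {N, O, P, Q} ∈ τ_X ✓.
Every preimage lies in τ_X, so f IS continuous.


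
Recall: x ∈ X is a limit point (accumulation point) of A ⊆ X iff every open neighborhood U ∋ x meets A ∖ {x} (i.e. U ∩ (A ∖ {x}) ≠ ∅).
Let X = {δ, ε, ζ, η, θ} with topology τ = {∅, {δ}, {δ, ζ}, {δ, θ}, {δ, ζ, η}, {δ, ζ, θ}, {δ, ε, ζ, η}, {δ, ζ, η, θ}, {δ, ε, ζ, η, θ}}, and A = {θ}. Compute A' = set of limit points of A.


A' = ∅

For each x ∈ X, list the open sets U ∈ τ with x ∈ U, then check whether U ∩ (A ∖ {x}) ≠ ∅ for every such U.
  x = δ: open {δ} ∋ x has {δ} ∩ (A ∖ {δ}) = ∅, so x is NOT a limit point.
  x = ε: open {δ, ε, ζ, η} ∋ x has {δ, ε, ζ, η} ∩ (A ∖ {ε}) = ∅, so x is NOT a limit point.
  x = ζ: open {δ, ζ} ∋ x has {δ, ζ} ∩ (A ∖ {ζ}) = ∅, so x is NOT a limit point.
  x = η: open {δ, ζ, η} ∋ x has {δ, ζ, η} ∩ (A ∖ {η}) = ∅, so x is NOT a limit point.
  x = θ: open {δ, θ} ∋ x has {δ, θ} ∩ (A ∖ {θ}) = ∅, so x is NOT a limit point.
Collecting: A' = ∅.


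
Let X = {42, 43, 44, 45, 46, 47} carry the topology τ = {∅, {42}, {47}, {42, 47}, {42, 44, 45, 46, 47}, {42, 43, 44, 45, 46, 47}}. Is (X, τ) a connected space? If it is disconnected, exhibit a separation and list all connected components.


(X, τ) is connected.

Find clopen sets (U ∈ τ with X ∖ U ∈ τ):
  U = ∅, X ∖ U = {42, 43, 44, 45, 46, 47} — both open, so U is clopen.
  U = {42, 43, 44, 45, 46, 47}, X ∖ U = ∅ — both open, so U is clopen.
Only trivial clopens (∅ and X) exist, so (X, τ) is connected.
Compute connected components by grouping points that agree on all clopens:
  component: {42, 43, 44, 45, 46, 47}


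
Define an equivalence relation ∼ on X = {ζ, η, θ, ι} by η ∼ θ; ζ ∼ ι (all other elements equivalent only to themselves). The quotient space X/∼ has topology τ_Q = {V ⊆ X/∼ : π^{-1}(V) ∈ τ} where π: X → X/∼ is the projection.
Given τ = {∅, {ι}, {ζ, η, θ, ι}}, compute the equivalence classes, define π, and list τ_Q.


X/∼ = {[ζ=ι], [η=θ]}; |τ_Q| = 2.

Equivalence classes: [ζ=ι], [η=θ].
Quotient map π: X → X/∼ sends ζ ↦ [ζ=ι], η ↦ [η=θ], θ ↦ [η=θ], ι ↦ [ζ=ι].
For each subset V ⊆ X/∼, compute π^{-1}(V) ⊆ X and check whether π^{-1}(V) ∈ τ. V is open in τ_Q iff π^{-1}(V) ∈ τ.
  V = {}: π^{-1}(V) = ∅ ∈ τ ✓.
  V = {[ζ=ι]}: π^{-1}(V) = {ζ, ι} ∉ τ ✗.
  V = {[η=θ]}: π^{-1}(V) = {η, θ} ∉ τ ✗.
  V = {[ζ=ι], [η=θ]}: π^{-1}(V) = {ζ, η, θ, ι} ∈ τ ✓.
Open sets in the quotient: τ_Q = {{}, {[ζ=ι], [η=θ]}} (2 elements).


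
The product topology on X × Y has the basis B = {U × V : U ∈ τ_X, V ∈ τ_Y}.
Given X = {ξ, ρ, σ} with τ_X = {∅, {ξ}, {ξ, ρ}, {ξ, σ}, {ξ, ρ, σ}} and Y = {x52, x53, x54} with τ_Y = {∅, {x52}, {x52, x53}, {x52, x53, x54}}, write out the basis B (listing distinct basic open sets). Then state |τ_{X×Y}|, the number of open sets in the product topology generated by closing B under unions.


Basis B = {∅ × ∅, {ξ} × {x52}, {ξ} × {x52, x53}, {ξ, ρ} × {x52}, {ξ, σ} × {x52}, {ξ} × {x52, x53, x54}, {ξ, ρ, σ} × {x52}, {ξ, ρ} × {x52, x53}, {ξ, σ} × {x52, x53}, {ξ, ρ} × {x52, x53, x54}, {ξ, σ} × {x52, x53, x54}, {ξ, ρ, σ} × {x52, x53}, {ξ, ρ, σ} × {x52, x53, x54}}; |τ_{X×Y}| = 30.

Enumerate products U × V with U ∈ τ_X, V ∈ τ_Y (deduplicated):
  ∅ × ∅ = {} (∅)
  {ξ} × {x52} = {(ξ,x52)}
  {ξ} × {x52, x53} = {(ξ,x52), (ξ,x53)}
  {ξ, ρ} × {x52} = {(ξ,x52), (ρ,x52)}
  {ξ, σ} × {x52} = {(ξ,x52), (σ,x52)}
  {ξ} × {x52, x53, x54} = {(ξ,x52), (ξ,x53), (ξ,x54)}
  {ξ, ρ, σ} × {x52} = {(ξ,x52), (ρ,x52), (σ,x52)}
  {ξ, ρ} × {x52, x53} = {(ξ,x52), (ξ,x53), (ρ,x52), (ρ,x53)}
  {ξ, σ} × {x52, x53} = {(ξ,x52), (ξ,x53), (σ,x52), (σ,x53)}
  {ξ, ρ} × {x52, x53, x54} = {(ξ,x52), (ξ,x53), (ξ,x54), (ρ,x52), (ρ,x53), (ρ,x54)}
  {ξ, σ} × {x52, x53, x54} = {(ξ,x52), (ξ,x53), (ξ,x54), (σ,x52), (σ,x53), (σ,x54)}
  {ξ, ρ, σ} × {x52, x53} = {(ξ,x52), (ξ,x53), (ρ,x52), (ρ,x53), (σ,x52), (σ,x53)}
  {ξ, ρ, σ} × {x52, x53, x54} = {(ξ,x52), (ξ,x53), (ξ,x54), (ρ,x52), (ρ,x53), (ρ,x54), (σ,x52), (σ,x53), (σ,x54)}
These 13 distinct sets form the basis B.
Close under arbitrary unions to get τ_{X×Y}; counting gives |τ_{X×Y}| = 30.


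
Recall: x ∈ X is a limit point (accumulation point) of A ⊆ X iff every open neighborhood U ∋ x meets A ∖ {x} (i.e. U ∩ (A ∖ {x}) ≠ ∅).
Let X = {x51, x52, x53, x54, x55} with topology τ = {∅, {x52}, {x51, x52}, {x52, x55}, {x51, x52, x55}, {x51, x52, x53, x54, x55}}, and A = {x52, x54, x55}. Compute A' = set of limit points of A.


A' = {x51, x53, x54, x55}

For each x ∈ X, list the open sets U ∈ τ with x ∈ U, then check whether U ∩ (A ∖ {x}) ≠ ∅ for every such U.
  x = x51: opens ∋ x are {x51, x52}, {x51, x52, x55}, {x51, x52, x53, x54, x55}; each meets A ∖ {x51}, so x IS a limit point.
  x = x52: open {x52} ∋ x has {x52} ∩ (A ∖ {x52}) = ∅, so x is NOT a limit point.
  x = x53: opens ∋ x are {x51, x52, x53, x54, x55}; each meets A ∖ {x53}, so x IS a limit point.
  x = x54: opens ∋ x are {x51, x52, x53, x54, x55}; each meets A ∖ {x54}, so x IS a limit point.
  x = x55: opens ∋ x are {x52, x55}, {x51, x52, x55}, {x51, x52, x53, x54, x55}; each meets A ∖ {x55}, so x IS a limit point.
Collecting: A' = {x51, x53, x54, x55}.


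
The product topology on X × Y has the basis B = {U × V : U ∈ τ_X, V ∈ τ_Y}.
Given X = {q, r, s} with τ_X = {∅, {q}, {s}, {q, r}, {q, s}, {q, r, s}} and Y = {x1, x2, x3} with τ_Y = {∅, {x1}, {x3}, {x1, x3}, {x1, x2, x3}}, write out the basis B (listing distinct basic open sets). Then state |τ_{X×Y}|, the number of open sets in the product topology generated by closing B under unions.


Basis B = {∅ × ∅, {q} × {x1}, {q} × {x3}, {s} × {x1}, {s} × {x3}, {q} × {x1, x3}, {q, r} × {x1}, {q, s} × {x1}, {q, r} × {x3}, {q, s} × {x3}, {s} × {x1, x3}, {q} × {x1, x2, x3}, {q, r, s} × {x1}, {q, r, s} × {x3}, {s} × {x1, x2, x3}, {q, r} × {x1, x3}, {q, s} × {x1, x3}, {q, r} × {x1, x2, x3}, {q, s} × {x1, x2, x3}, {q, r, s} × {x1, x3}, {q, r, s} × {x1, x2, x3}}; |τ_{X×Y}| = 70.

Enumerate products U × V with U ∈ τ_X, V ∈ τ_Y (deduplicated):
  ∅ × ∅ = {} (∅)
  {q} × {x1} = {(q,x1)}
  {q} × {x3} = {(q,x3)}
  {s} × {x1} = {(s,x1)}
  {s} × {x3} = {(s,x3)}
  {q} × {x1, x3} = {(q,x1), (q,x3)}
  {q, r} × {x1} = {(q,x1), (r,x1)}
  {q, s} × {x1} = {(q,x1), (s,x1)}
  {q, r} × {x3} = {(q,x3), (r,x3)}
  {q, s} × {x3} = {(q,x3), (s,x3)}
  {s} × {x1, x3} = {(s,x1), (s,x3)}
  {q} × {x1, x2, x3} = {(q,x1), (q,x2), (q,x3)}
  {q, r, s} × {x1} = {(q,x1), (r,x1), (s,x1)}
  {q, r, s} × {x3} = {(q,x3), (r,x3), (s,x3)}
  {s} × {x1, x2, x3} = {(s,x1), (s,x2), (s,x3)}
  {q, r} × {x1, x3} = {(q,x1), (q,x3), (r,x1), (r,x3)}
  {q, s} × {x1, x3} = {(q,x1), (q,x3), (s,x1), (s,x3)}
  {q, r} × {x1, x2, x3} = {(q,x1), (q,x2), (q,x3), (r,x1), (r,x2), (r,x3)}
  {q, s} × {x1, x2, x3} = {(q,x1), (q,x2), (q,x3), (s,x1), (s,x2), (s,x3)}
  {q, r, s} × {x1, x3} = {(q,x1), (q,x3), (r,x1), (r,x3), (s,x1), (s,x3)}
  {q, r, s} × {x1, x2, x3} = {(q,x1), (q,x2), (q,x3), (r,x1), (r,x2), (r,x3), (s,x1), (s,x2), (s,x3)}
These 21 distinct sets form the basis B.
Close under arbitrary unions to get τ_{X×Y}; counting gives |τ_{X×Y}| = 70.


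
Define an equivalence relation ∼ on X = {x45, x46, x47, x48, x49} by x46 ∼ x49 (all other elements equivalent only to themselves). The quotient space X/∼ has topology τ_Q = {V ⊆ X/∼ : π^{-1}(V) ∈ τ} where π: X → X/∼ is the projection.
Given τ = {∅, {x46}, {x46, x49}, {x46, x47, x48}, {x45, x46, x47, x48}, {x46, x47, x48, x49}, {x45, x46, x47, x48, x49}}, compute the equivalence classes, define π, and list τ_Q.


X/∼ = {[x45], [x46=x49], [x47], [x48]}; |τ_Q| = 4.

Equivalence classes: [x45], [x46=x49], [x47], [x48].
Quotient map π: X → X/∼ sends x45 ↦ [x45], x46 ↦ [x46=x49], x47 ↦ [x47], x48 ↦ [x48], x49 ↦ [x46=x49].
For each subset V ⊆ X/∼, compute π^{-1}(V) ⊆ X and check whether π^{-1}(V) ∈ τ. V is open in τ_Q iff π^{-1}(V) ∈ τ.
  V = {}: π^{-1}(V) = ∅ ∈ τ ✓.
  V = {[x45]}: π^{-1}(V) = {x45} ∉ τ ✗.
  V = {[x46=x49]}: π^{-1}(V) = {x46, x49} ∈ τ ✓.
  V = {[x45], [x46=x49]}: π^{-1}(V) = {x45, x46, x49} ∉ τ ✗.
  V = {[x47]}: π^{-1}(V) = {x47} ∉ τ ✗.
  V = {[x45], [x47]}: π^{-1}(V) = {x45, x47} ∉ τ ✗.
  V = {[x46=x49], [x47]}: π^{-1}(V) = {x46, x47, x49} ∉ τ ✗.
  V = {[x45], [x46=x49], [x47]}: π^{-1}(V) = {x45, x46, x47, x49} ∉ τ ✗.
  V = {[x48]}: π^{-1}(V) = {x48} ∉ τ ✗.
  V = {[x45], [x48]}: π^{-1}(V) = {x45, x48} ∉ τ ✗.
  V = {[x46=x49], [x48]}: π^{-1}(V) = {x46, x48, x49} ∉ τ ✗.
  V = {[x45], [x46=x49], [x48]}: π^{-1}(V) = {x45, x46, x48, x49} ∉ τ ✗.
  V = {[x47], [x48]}: π^{-1}(V) = {x47, x48} ∉ τ ✗.
  V = {[x45], [x47], [x48]}: π^{-1}(V) = {x45, x47, x48} ∉ τ ✗.
  V = {[x46=x49], [x47], [x48]}: π^{-1}(V) = {x46, x47, x48, x49} ∈ τ ✓.
  V = {[x45], [x46=x49], [x47], [x48]}: π^{-1}(V) = {x45, x46, x47, x48, x49} ∈ τ ✓.
Open sets in the quotient: τ_Q = {{}, {[x46=x49]}, {[x46=x49], [x47], [x48]}, {[x45], [x46=x49], [x47], [x48]}} (4 elements).


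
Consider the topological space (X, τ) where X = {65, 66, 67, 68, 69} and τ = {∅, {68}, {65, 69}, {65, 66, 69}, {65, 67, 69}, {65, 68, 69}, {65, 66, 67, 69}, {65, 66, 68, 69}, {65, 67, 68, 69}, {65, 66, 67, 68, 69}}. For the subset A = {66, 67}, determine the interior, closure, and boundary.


int(A) = ∅, cl(A) = {66, 67}, ∂A = {66, 67}.

Closed sets in (X, τ) are complements of opens:
  closed(X, τ) = {∅, {66}, {67}, {68}, {66, 67}, {66, 68}, {67, 68}, {66, 67, 68}, {65, 66, 67, 69}, {65, 66, 67, 68, 69}}.
int(A) = ⋃ {U ∈ τ : U ⊆ A}. Opens contained in A: ∅.
Taking the union of these: int(A) = ∅.
cl(A) = ⋂ {C closed : A ⊆ C}. Closed sets containing A: {66, 67}, {66, 67, 68}, {65, 66, 67, 69}, {65, 66, 67, 68, 69}.
Intersecting these: cl(A) = {66, 67}.
∂A = cl(A) ∖ int(A) = {66, 67} ∖ ∅ = {66, 67}.


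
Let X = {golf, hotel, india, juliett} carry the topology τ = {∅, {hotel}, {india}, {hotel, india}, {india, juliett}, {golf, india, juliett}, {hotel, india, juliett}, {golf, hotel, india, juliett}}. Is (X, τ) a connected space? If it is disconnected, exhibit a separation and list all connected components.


(X, τ) is disconnected; components = [{hotel}, {golf, india, juliett}].

Find clopen sets (U ∈ τ with X ∖ U ∈ τ):
  U = ∅, X ∖ U = {golf, hotel, india, juliett} — both open, so U is clopen.
  U = {hotel}, X ∖ U = {golf, india, juliett} — both open, so U is clopen.
  U = {golf, india, juliett}, X ∖ U = {hotel} — both open, so U is clopen.
  U = {golf, hotel, india, juliett}, X ∖ U = ∅ — both open, so U is clopen.
Nontrivial clopen(s) exist: e.g. {golf, india, juliett}. So (X, τ) is disconnected.
Compute connected components by grouping points that agree on all clopens:
  component: {hotel}
  component: {golf, india, juliett}


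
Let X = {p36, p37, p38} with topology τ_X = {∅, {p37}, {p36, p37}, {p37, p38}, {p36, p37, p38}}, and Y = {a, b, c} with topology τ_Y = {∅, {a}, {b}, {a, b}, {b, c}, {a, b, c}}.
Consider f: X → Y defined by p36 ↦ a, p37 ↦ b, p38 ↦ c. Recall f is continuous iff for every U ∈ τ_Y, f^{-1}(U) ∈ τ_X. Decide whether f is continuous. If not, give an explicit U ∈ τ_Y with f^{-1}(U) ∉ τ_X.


f is NOT continuous.

Compute f^{-1}(U) for each U ∈ τ_Y:
  U = ∅: f^{-1}(U) = ∅ ∈ τ_X ✓.
  U = {a}: f^{-1}(U) = {p36} ∉ τ_X ✗.
  U = {b}: f^{-1}(U) = {p37} ∈ τ_X ✓.
  U = {a, b}: f^{-1}(U) = {p36, p37} ∈ τ_X ✓.
  U = {b, c}: f^{-1}(U) = {p37, p38} ∈ τ_X ✓.
  U = {a, b, c}: f^{-1}(U) = {p36, p37, p38} ∈ τ_X ✓.
Found U = {a} with f^{-1}(U) = {p36} not in τ_X. Therefore f is NOT continuous.


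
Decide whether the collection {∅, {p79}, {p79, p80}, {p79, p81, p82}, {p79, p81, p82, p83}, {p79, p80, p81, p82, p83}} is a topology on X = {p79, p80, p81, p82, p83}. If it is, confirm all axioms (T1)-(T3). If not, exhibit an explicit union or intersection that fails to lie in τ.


τ is NOT a topology on X.

Axiom (T1): ∅ ∈ τ? Yes; X ∈ τ? Yes.
Axiom (T2/T3): check pairwise unions and intersections of members of τ.
Counterexample for (T2): {p79, p80} ∪ {p79, p81, p82} = {p79, p80, p81, p82} ∉ τ. Therefore τ is NOT a topology.


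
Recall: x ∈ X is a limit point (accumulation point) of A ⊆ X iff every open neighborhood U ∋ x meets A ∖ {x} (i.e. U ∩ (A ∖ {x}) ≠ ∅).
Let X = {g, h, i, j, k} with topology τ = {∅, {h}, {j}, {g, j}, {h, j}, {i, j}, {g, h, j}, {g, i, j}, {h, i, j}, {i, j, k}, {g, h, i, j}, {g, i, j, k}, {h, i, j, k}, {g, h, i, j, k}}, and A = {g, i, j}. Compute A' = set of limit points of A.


A' = {g, i, k}

For each x ∈ X, list the open sets U ∈ τ with x ∈ U, then check whether U ∩ (A ∖ {x}) ≠ ∅ for every such U.
  x = g: opens ∋ x are {g, j}, {g, h, j}, {g, i, j}, {g, h, i, j}, {g, i, j, k}, {g, h, i, j, k}; each meets A ∖ {g}, so x IS a limit point.
  x = h: open {h} ∋ x has {h} ∩ (A ∖ {h}) = ∅, so x is NOT a limit point.
  x = i: opens ∋ x are {i, j}, {g, i, j}, {h, i, j}, {i, j, k}, {g, h, i, j}, {g, i, j, k}, {h, i, j, k}, {g, h, i, j, k}; each meets A ∖ {i}, so x IS a limit point.
  x = j: open {j} ∋ x has {j} ∩ (A ∖ {j}) = ∅, so x is NOT a limit point.
  x = k: opens ∋ x are {i, j, k}, {g, i, j, k}, {h, i, j, k}, {g, h, i, j, k}; each meets A ∖ {k}, so x IS a limit point.
Collecting: A' = {g, i, k}.


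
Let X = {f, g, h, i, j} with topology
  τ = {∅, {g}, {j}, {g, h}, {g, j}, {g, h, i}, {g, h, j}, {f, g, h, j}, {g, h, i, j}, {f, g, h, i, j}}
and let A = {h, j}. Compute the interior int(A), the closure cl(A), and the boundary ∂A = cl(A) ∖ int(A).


int(A) = {j}, cl(A) = {f, h, i, j}, ∂A = {f, h, i}.

Closed sets in (X, τ) are complements of opens:
  closed(X, τ) = {∅, {f}, {i}, {f, i}, {f, j}, {f, h, i}, {f, i, j}, {f, g, h, i}, {f, h, i, j}, {f, g, h, i, j}}.
int(A) = ⋃ {U ∈ τ : U ⊆ A}. Opens contained in A: ∅, {j}.
Taking the union of these: int(A) = {j}.
cl(A) = ⋂ {C closed : A ⊆ C}. Closed sets containing A: {f, h, i, j}, {f, g, h, i, j}.
Intersecting these: cl(A) = {f, h, i, j}.
∂A = cl(A) ∖ int(A) = {f, h, i, j} ∖ {j} = {f, h, i}.


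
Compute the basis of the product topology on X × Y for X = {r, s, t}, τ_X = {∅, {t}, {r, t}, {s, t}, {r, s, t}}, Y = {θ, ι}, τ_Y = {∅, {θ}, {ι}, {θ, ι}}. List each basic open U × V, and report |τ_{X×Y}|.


Basis B = {∅ × ∅, {t} × {θ}, {t} × {ι}, {r, t} × {θ}, {r, t} × {ι}, {s, t} × {θ}, {s, t} × {ι}, {t} × {θ, ι}, {r, s, t} × {θ}, {r, s, t} × {ι}, {r, t} × {θ, ι}, {s, t} × {θ, ι}, {r, s, t} × {θ, ι}}; |τ_{X×Y}| = 25.

Enumerate products U × V with U ∈ τ_X, V ∈ τ_Y (deduplicated):
  ∅ × ∅ = {} (∅)
  {t} × {θ} = {(t,θ)}
  {t} × {ι} = {(t,ι)}
  {r, t} × {θ} = {(r,θ), (t,θ)}
  {r, t} × {ι} = {(r,ι), (t,ι)}
  {s, t} × {θ} = {(s,θ), (t,θ)}
  {s, t} × {ι} = {(s,ι), (t,ι)}
  {t} × {θ, ι} = {(t,θ), (t,ι)}
  {r, s, t} × {θ} = {(r,θ), (s,θ), (t,θ)}
  {r, s, t} × {ι} = {(r,ι), (s,ι), (t,ι)}
  {r, t} × {θ, ι} = {(r,θ), (r,ι), (t,θ), (t,ι)}
  {s, t} × {θ, ι} = {(s,θ), (s,ι), (t,θ), (t,ι)}
  {r, s, t} × {θ, ι} = {(r,θ), (r,ι), (s,θ), (s,ι), (t,θ), (t,ι)}
These 13 distinct sets form the basis B.
Close under arbitrary unions to get τ_{X×Y}; counting gives |τ_{X×Y}| = 25.


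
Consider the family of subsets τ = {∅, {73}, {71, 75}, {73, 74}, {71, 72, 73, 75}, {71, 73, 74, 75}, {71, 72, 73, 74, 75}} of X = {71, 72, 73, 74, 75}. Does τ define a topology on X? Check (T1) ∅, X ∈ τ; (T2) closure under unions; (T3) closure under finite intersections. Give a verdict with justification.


τ is NOT a topology on X.

Axiom (T1): ∅ ∈ τ? Yes; X ∈ τ? Yes.
Axiom (T2/T3): check pairwise unions and intersections of members of τ.
Counterexample for (T2): {73} ∪ {71, 75} = {71, 73, 75} ∉ τ. Therefore τ is NOT a topology.


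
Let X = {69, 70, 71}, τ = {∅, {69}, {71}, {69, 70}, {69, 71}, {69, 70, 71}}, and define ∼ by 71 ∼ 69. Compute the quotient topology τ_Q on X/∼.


X/∼ = {[69=71], [70]}; |τ_Q| = 3.

Equivalence classes: [69=71], [70].
Quotient map π: X → X/∼ sends 69 ↦ [69=71], 70 ↦ [70], 71 ↦ [69=71].
For each subset V ⊆ X/∼, compute π^{-1}(V) ⊆ X and check whether π^{-1}(V) ∈ τ. V is open in τ_Q iff π^{-1}(V) ∈ τ.
  V = {}: π^{-1}(V) = ∅ ∈ τ ✓.
  V = {[69=71]}: π^{-1}(V) = {69, 71} ∈ τ ✓.
  V = {[70]}: π^{-1}(V) = {70} ∉ τ ✗.
  V = {[69=71], [70]}: π^{-1}(V) = {69, 70, 71} ∈ τ ✓.
Open sets in the quotient: τ_Q = {{}, {[69=71]}, {[69=71], [70]}} (3 elements).


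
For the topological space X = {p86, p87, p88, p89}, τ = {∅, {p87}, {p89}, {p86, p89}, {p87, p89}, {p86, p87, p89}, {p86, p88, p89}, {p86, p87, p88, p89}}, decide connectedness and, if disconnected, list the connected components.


(X, τ) is disconnected; components = [{p87}, {p86, p88, p89}].

Find clopen sets (U ∈ τ with X ∖ U ∈ τ):
  U = ∅, X ∖ U = {p86, p87, p88, p89} — both open, so U is clopen.
  U = {p87}, X ∖ U = {p86, p88, p89} — both open, so U is clopen.
  U = {p86, p88, p89}, X ∖ U = {p87} — both open, so U is clopen.
  U = {p86, p87, p88, p89}, X ∖ U = ∅ — both open, so U is clopen.
Nontrivial clopen(s) exist: e.g. {p86, p88, p89}. So (X, τ) is disconnected.
Compute connected components by grouping points that agree on all clopens:
  component: {p87}
  component: {p86, p88, p89}


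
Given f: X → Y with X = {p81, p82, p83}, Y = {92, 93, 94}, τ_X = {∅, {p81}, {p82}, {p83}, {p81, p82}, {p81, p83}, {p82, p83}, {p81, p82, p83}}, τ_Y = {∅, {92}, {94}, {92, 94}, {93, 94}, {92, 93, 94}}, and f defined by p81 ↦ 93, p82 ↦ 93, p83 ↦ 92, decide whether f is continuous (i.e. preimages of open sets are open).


f IS continuous.

Compute f^{-1}(U) for each U ∈ τ_Y:
  U = ∅: f^{-1}(U) = ∅ ∈ τ_X ✓.
  U = {92}: f^{-1}(U) = {p83} ∈ τ_X ✓.
  U = {94}: f^{-1}(U) = ∅ ∈ τ_X ✓.
  U = {92, 94}: f^{-1}(U) = {p83} ∈ τ_X ✓.
  U = {93, 94}: f^{-1}(U) = {p81, p82} ∈ τ_X ✓.
  U = {92, 93, 94}: f^{-1}(U) = {p81, p82, p83} ∈ τ_X ✓.
Every preimage lies in τ_X, so f IS continuous.


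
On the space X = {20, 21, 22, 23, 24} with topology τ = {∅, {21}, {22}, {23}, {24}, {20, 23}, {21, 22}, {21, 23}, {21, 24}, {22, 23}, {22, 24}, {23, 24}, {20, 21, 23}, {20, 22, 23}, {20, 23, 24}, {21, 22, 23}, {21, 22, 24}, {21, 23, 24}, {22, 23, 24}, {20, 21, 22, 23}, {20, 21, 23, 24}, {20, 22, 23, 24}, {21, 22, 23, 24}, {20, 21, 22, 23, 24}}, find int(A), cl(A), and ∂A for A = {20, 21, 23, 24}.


int(A) = {20, 21, 23, 24}, cl(A) = {20, 21, 23, 24}, ∂A = ∅.

Closed sets in (X, τ) are complements of opens:
  closed(X, τ) = {∅, {20}, {21}, {22}, {24}, {20, 21}, {20, 22}, {20, 23}, {20, 24}, {21, 22}, {21, 24}, {22, 24}, {20, 21, 22}, {20, 21, 23}, {20, 21, 24}, {20, 22, 23}, {20, 22, 24}, {20, 23, 24}, {21, 22, 24}, {20, 21, 22, 23}, {20, 21, 22, 24}, {20, 21, 23, 24}, {20, 22, 23, 24}, {20, 21, 22, 23, 24}}.
int(A) = ⋃ {U ∈ τ : U ⊆ A}. Opens contained in A: ∅, {21}, {23}, {24}, {20, 23}, {21, 23}, {21, 24}, {23, 24}, {20, 21, 23}, {20, 23, 24}, {21, 23, 24}, {20, 21, 23, 24}.
Taking the union of these: int(A) = {20, 21, 23, 24}.
cl(A) = ⋂ {C closed : A ⊆ C}. Closed sets containing A: {20, 21, 23, 24}, {20, 21, 22, 23, 24}.
Intersecting these: cl(A) = {20, 21, 23, 24}.
∂A = cl(A) ∖ int(A) = {20, 21, 23, 24} ∖ {20, 21, 23, 24} = ∅.


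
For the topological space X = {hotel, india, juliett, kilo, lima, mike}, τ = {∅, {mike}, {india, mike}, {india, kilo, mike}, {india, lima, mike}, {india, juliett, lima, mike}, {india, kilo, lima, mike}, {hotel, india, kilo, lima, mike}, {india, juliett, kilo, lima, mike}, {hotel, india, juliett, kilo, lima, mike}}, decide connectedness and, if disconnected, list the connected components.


(X, τ) is connected.

Find clopen sets (U ∈ τ with X ∖ U ∈ τ):
  U = ∅, X ∖ U = {hotel, india, juliett, kilo, lima, mike} — both open, so U is clopen.
  U = {hotel, india, juliett, kilo, lima, mike}, X ∖ U = ∅ — both open, so U is clopen.
Only trivial clopens (∅ and X) exist, so (X, τ) is connected.
Compute connected components by grouping points that agree on all clopens:
  component: {hotel, india, juliett, kilo, lima, mike}
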